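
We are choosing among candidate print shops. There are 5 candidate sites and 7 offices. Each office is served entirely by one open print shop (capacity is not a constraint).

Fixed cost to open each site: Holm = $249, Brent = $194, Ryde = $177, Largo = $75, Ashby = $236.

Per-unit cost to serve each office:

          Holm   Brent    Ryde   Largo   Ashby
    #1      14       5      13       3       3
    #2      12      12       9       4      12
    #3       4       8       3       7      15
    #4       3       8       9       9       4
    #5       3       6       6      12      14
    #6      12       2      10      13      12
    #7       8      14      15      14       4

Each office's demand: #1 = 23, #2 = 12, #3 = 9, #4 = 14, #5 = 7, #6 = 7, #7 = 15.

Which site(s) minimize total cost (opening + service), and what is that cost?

For any fixed open set, each office goes to its cheapest open site; total = fixed + service.
{Holm, Largo}: #1→Largo 3·23=69, #2→Largo 4·12=48, #3→Holm 4·9=36, #4→Holm 3·14=42, #5→Holm 3·7=21, #6→Holm 12·7=84, #7→Holm 8·15=120. Service 420; fixed 324; total 744.
{Largo}: #1→Largo 3·23=69, #2→Largo 4·12=48, #3→Largo 7·9=63, #4→Largo 9·14=126, #5→Largo 12·7=84, #6→Largo 13·7=91, #7→Largo 14·15=210. Service 691; fixed 75; total 766.
{Largo, Ashby}: #1→Largo 3·23=69, #2→Largo 4·12=48, #3→Largo 7·9=63, #4→Ashby 4·14=56, #5→Largo 12·7=84, #6→Ashby 12·7=84, #7→Ashby 4·15=60. Service 464; fixed 311; total 775.
{Holm, Brent, Ryde, Largo, Ashby}: service 281 + fixed 931 = 1212
No other subset beats 744.

Open Holm and Largo; minimum total cost 744.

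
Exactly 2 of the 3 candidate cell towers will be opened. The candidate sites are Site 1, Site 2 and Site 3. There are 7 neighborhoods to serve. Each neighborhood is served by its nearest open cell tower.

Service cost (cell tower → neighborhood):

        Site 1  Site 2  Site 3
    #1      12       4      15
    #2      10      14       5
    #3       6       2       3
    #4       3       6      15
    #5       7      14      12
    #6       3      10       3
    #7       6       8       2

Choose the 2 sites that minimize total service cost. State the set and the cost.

With exactly 2 open, each neighborhood uses its cheapest among the chosen.
{Site 2, Site 3}: #1→Site 2 4, #2→Site 3 5, #3→Site 2 2, #4→Site 2 6, #5→Site 3 12, #6→Site 3 3, #7→Site 3 2. Service cost 34.
{Site 1, Site 2}: service cost 35
{Site 1, Site 3}: service cost 35
Among all 3 size-2 choices, {Site 2, Site 3} is lowest.

Choose Site 2 and Site 3; total service cost 34.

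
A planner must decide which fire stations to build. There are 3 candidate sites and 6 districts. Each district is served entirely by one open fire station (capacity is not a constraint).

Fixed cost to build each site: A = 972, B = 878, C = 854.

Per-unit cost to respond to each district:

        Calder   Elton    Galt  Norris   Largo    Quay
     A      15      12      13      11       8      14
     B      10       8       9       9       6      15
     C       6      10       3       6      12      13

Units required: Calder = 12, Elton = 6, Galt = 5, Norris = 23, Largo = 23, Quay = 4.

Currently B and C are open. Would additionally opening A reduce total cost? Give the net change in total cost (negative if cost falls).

Current service cost with {B, C}: 463.
Adding A: each district re-picks its cheapest; new service cost 463, saving 0.
Extra fixed cost: 972. Net change = 972 − 0 = 972.
(Totals: 2195 → 3167.)

No — net change +972 (cost rises by 972).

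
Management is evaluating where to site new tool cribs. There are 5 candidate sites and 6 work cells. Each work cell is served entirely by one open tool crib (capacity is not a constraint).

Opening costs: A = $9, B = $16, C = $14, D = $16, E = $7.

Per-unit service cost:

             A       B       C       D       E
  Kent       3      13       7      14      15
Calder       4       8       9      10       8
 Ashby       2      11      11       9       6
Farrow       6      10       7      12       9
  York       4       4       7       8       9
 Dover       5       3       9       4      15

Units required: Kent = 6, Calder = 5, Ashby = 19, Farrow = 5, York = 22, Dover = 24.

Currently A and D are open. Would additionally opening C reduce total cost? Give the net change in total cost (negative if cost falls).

No — net change +14 (cost rises by 14).

Current service cost with {A, D}: 290.
Adding C: each work cell re-picks its cheapest; new service cost 290, saving 0.
Extra fixed cost: 14. Net change = 14 − 0 = 14.
(Totals: 315 → 329.)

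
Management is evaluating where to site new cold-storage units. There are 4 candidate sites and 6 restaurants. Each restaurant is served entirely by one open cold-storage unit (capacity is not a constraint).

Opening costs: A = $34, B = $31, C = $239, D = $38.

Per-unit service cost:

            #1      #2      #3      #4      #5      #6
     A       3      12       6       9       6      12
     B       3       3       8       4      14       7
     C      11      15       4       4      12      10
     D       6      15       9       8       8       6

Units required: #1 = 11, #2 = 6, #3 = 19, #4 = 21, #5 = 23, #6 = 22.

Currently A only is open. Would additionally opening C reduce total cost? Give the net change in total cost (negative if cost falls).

No — net change +52 (cost rises by 52).

Current service cost with {A}: 810.
Adding C: each restaurant re-picks its cheapest; new service cost 623, saving 187.
Extra fixed cost: 239. Net change = 239 − 187 = 52.
(Totals: 844 → 896.)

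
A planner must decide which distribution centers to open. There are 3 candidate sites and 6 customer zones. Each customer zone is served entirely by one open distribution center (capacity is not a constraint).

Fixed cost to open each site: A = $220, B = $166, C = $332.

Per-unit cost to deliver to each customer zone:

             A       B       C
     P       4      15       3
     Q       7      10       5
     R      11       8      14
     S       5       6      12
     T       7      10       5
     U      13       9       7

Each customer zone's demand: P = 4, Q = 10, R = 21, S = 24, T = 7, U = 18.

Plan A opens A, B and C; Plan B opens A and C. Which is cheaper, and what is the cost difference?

Plan A: {A, B, C}: P→C 3·4=12, Q→C 5·10=50, R→B 8·21=168, S→A 5·24=120, T→C 5·7=35, U→C 7·18=126. Service 511; fixed 718; total 1229.
Plan B: {A, C}: P→C 3·4=12, Q→C 5·10=50, R→A 11·21=231, S→A 5·24=120, T→C 5·7=35, U→C 7·18=126. Service 574; fixed 552; total 1126.
Difference: |1229 − 1126| = 103.

Plan B is cheaper by 103.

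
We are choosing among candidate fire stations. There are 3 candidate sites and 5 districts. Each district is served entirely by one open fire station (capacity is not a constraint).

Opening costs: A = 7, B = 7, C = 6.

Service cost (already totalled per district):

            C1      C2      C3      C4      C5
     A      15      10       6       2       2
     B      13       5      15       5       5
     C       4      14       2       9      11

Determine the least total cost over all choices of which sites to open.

Minimum total cost: 33

For any fixed open set, each district goes to its cheapest open site; total = fixed + service.
{A, C}: C1→C 4, C2→A 10, C3→C 2, C4→A 2, C5→A 2. Service 20; fixed 13; total 33.
{B, C}: service 21 + fixed 13 = 34
{A, B, C}: service 15 + fixed 20 = 35
{C}: C1→C 4, C2→C 14, C3→C 2, C4→C 9, C5→C 11. Service 40; fixed 6; total 46.
(All 7 nonempty subsets were checked; A and C is lowest.)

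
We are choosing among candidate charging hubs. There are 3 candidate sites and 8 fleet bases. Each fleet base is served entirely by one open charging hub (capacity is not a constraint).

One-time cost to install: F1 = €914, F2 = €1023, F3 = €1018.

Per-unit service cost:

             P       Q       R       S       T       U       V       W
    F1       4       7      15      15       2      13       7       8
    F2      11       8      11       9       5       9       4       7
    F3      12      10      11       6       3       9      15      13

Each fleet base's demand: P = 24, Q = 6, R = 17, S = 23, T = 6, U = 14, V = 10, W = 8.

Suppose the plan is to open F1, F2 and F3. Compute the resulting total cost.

Total cost: 3652

Each fleet base is assigned to its cheapest site among the open ones.
{F1, F2, F3}: P→F1 4·24=96, Q→F1 7·6=42, R→F2 11·17=187, S→F3 6·23=138, T→F1 2·6=12, U→F2 9·14=126, V→F2 4·10=40, W→F2 7·8=56. Service 697; fixed 2955; total 3652.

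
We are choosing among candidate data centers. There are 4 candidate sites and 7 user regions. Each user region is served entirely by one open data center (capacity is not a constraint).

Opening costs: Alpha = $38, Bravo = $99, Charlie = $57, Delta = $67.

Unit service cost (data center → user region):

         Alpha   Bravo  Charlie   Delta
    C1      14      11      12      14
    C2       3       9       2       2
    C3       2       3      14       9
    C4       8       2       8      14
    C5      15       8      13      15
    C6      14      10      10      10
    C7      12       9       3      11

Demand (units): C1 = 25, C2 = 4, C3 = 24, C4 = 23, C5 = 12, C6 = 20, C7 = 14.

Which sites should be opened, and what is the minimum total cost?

Open Bravo and Charlie; minimum total cost 895.

For any fixed open set, each user region goes to its cheapest open site; total = fixed + service.
{Bravo, Charlie}: C1→Bravo 11·25=275, C2→Charlie 2·4=8, C3→Bravo 3·24=72, C4→Bravo 2·23=46, C5→Bravo 8·12=96, C6→Bravo 10·20=200, C7→Charlie 3·14=42. Service 739; fixed 156; total 895.
{Alpha, Bravo, Charlie}: service 715 + fixed 194 = 909
{Alpha, Bravo}: C1→Bravo 11·25=275, C2→Alpha 3·4=12, C3→Alpha 2·24=48, C4→Bravo 2·23=46, C5→Bravo 8·12=96, C6→Bravo 10·20=200, C7→Bravo 9·14=126. Service 803; fixed 137; total 940.
{Alpha, Bravo, Charlie, Delta}: service 715 + fixed 261 = 976
No other subset beats 895.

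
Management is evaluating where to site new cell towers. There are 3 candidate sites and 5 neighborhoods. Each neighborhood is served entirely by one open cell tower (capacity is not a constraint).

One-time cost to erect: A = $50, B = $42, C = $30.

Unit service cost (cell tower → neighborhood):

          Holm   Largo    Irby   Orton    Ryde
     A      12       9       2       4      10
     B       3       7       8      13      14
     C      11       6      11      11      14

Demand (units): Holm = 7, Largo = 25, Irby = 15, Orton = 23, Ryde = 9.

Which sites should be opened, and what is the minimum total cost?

For any fixed open set, each neighborhood goes to its cheapest open site; total = fixed + service.
{A, B}: Holm→B 3·7=21, Largo→B 7·25=175, Irby→A 2·15=30, Orton→A 4·23=92, Ryde→A 10·9=90. Service 408; fixed 92; total 500.
{A, B, C}: Holm→B 3·7=21, Largo→C 6·25=150, Irby→A 2·15=30, Orton→A 4·23=92, Ryde→A 10·9=90. Service 383; fixed 122; total 505.
{A, C}: service 439 + fixed 80 = 519
{C}: service 771 + fixed 30 = 801
No other subset beats 500.

Open A and B; minimum total cost 500.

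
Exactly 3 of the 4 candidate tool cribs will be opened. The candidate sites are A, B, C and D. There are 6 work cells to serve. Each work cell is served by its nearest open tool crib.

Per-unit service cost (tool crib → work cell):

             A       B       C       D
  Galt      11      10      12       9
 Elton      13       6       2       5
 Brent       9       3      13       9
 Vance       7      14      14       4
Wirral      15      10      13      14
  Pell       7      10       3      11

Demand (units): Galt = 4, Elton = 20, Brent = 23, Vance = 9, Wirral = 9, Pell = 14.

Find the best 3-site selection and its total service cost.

With exactly 3 open, each work cell uses its cheapest among the chosen.
{B, C, D}: Galt→D 9·4=36, Elton→C 2·20=40, Brent→B 3·23=69, Vance→D 4·9=36, Wirral→B 10·9=90, Pell→C 3·14=42. Service cost 313.
{A, B, C}: service cost 344
{A, B, D}: service cost 429
Among all 4 size-3 choices, {B, C, D} is lowest.

Choose B, C and D; total service cost 313.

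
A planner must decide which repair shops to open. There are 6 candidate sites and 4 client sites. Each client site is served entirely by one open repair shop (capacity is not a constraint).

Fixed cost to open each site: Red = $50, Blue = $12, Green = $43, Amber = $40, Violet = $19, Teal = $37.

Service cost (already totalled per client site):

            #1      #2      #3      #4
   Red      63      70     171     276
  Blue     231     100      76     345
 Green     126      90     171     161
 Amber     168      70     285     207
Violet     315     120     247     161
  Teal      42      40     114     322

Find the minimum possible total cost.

For any fixed open set, each client site goes to its cheapest open site; total = fixed + service.
{Blue, Violet, Teal}: #1→Teal 42, #2→Teal 40, #3→Blue 76, #4→Violet 161. Service 319; fixed 68; total 387.
{Blue, Green, Teal}: service 319 + fixed 92 = 411
{Violet, Teal}: service 357 + fixed 56 = 413
{Red, Blue, Green, Amber, Violet, Teal}: service 319 + fixed 201 = 520
No other subset beats 387.

Minimum total cost: 387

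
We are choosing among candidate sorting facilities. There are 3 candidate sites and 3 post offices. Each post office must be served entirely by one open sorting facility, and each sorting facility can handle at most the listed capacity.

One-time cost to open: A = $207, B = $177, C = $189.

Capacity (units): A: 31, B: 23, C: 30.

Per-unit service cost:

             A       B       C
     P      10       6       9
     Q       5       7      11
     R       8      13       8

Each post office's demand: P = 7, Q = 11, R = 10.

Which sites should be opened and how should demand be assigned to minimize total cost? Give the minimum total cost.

Open {A}: P→A 10·7=70, Q→A 5·11=55, R→A 8·10=80.
Loads: A carries 28/31. Service 205; fixed 207; total 412.
Next best feasible plan costs 453.

Minimum total cost: 412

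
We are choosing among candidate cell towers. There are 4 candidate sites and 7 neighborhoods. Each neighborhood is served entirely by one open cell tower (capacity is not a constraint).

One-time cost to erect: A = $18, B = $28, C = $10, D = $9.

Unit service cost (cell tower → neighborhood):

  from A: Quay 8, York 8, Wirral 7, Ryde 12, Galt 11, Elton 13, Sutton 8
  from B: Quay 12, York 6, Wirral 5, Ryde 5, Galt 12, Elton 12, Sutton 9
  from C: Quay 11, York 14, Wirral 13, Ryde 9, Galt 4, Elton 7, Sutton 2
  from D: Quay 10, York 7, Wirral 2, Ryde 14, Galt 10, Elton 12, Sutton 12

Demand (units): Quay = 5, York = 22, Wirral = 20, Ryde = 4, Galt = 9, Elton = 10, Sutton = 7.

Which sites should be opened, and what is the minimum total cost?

Open B, C and D; minimum total cost 409.

For any fixed open set, each neighborhood goes to its cheapest open site; total = fixed + service.
{B, C, D}: Quay→D 10·5=50, York→B 6·22=132, Wirral→D 2·20=40, Ryde→B 5·4=20, Galt→C 4·9=36, Elton→C 7·10=70, Sutton→C 2·7=14. Service 362; fixed 47; total 409.
{A, B, C, D}: service 352 + fixed 65 = 417
{C, D}: service 400 + fixed 19 = 419
{D}: service 594 + fixed 9 = 603
(All 15 nonempty subsets were checked; B, C and D is lowest.)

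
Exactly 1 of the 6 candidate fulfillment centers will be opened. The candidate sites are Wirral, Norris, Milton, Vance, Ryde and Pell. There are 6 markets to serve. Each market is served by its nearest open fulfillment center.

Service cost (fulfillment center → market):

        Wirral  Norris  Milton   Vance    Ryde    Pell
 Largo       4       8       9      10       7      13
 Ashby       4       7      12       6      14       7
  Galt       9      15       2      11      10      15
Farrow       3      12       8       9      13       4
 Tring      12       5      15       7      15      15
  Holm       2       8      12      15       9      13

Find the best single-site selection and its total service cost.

With exactly 1 open, each market uses its cheapest among the chosen.
{Wirral}: Largo→Wirral 4, Ashby→Wirral 4, Galt→Wirral 9, Farrow→Wirral 3, Tring→Wirral 12, Holm→Wirral 2. Service cost 34.
{Norris}: service cost 55
{Milton}: service cost 58
Among all 6 size-1 choices, {Wirral} is lowest.

Choose Wirral only; total service cost 34.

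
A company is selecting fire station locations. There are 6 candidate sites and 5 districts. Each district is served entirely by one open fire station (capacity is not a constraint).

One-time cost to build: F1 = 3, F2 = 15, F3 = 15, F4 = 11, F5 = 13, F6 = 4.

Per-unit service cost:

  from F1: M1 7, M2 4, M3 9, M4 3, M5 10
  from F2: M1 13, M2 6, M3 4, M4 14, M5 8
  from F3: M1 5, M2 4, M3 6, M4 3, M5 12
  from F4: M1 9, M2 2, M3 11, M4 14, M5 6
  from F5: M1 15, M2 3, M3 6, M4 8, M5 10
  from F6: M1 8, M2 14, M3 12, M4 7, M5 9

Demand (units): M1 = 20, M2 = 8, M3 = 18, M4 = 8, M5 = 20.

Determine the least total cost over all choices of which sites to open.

Minimum total cost: 373

For any fixed open set, each district goes to its cheapest open site; total = fixed + service.
{F2, F3, F4}: M1→F3 5·20=100, M2→F4 2·8=16, M3→F2 4·18=72, M4→F3 3·8=24, M5→F4 6·20=120. Service 332; fixed 41; total 373.
{F1, F2, F3, F4}: service 332 + fixed 44 = 376
{F2, F3, F4, F6}: M1→F3 5·20=100, M2→F4 2·8=16, M3→F2 4·18=72, M4→F3 3·8=24, M5→F4 6·20=120. Service 332; fixed 45; total 377.
{F1, F2, F3, F4, F5, F6}: service 332 + fixed 61 = 393
No other subset beats 373.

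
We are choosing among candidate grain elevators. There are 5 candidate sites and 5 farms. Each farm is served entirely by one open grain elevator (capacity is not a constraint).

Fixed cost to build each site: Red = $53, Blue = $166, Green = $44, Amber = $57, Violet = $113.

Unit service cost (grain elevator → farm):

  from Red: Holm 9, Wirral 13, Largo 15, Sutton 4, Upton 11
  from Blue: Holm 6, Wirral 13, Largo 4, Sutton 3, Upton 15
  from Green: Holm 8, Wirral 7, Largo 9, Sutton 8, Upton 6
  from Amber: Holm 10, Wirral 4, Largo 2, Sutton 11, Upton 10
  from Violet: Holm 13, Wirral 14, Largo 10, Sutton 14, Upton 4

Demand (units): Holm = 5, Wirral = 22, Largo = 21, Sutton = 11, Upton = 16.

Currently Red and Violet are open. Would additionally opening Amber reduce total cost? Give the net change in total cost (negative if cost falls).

Yes — net change −309 (cost falls by 309).

Current service cost with {Red, Violet}: 649.
Adding Amber: each farm re-picks its cheapest; new service cost 283, saving 366.
Extra fixed cost: 57. Net change = 57 − 366 = -309.
(Totals: 815 → 506.)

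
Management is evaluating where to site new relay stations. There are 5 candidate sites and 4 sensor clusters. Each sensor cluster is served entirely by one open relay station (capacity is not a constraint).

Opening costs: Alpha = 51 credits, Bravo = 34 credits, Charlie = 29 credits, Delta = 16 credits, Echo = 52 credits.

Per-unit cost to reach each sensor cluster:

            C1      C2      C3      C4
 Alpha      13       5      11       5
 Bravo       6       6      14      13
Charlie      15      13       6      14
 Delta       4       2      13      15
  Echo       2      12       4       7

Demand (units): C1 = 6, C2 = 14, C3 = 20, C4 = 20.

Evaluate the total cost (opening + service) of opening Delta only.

Each sensor cluster is assigned to its cheapest site among the open ones.
{Delta}: C1→Delta 4·6=24, C2→Delta 2·14=28, C3→Delta 13·20=260, C4→Delta 15·20=300. Service 612; fixed 16; total 628.

Total cost: 628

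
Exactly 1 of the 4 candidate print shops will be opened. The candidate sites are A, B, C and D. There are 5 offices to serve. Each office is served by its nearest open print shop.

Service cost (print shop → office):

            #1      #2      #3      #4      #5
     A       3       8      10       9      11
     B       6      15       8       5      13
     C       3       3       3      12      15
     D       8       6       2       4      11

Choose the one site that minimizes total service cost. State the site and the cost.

Choose D only; total service cost 31.

With exactly 1 open, each office uses its cheapest among the chosen.
{D}: #1→D 8, #2→D 6, #3→D 2, #4→D 4, #5→D 11. Service cost 31.
{C}: service cost 36
{A}: service cost 41
Among all 4 size-1 choices, {D} is lowest.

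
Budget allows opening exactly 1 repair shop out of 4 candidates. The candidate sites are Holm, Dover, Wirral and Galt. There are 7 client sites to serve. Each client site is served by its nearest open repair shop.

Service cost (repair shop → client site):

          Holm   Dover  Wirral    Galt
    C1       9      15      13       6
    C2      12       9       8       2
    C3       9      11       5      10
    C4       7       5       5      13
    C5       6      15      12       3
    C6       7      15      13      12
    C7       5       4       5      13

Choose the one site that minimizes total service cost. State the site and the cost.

With exactly 1 open, each client site uses its cheapest among the chosen.
{Holm}: C1→Holm 9, C2→Holm 12, C3→Holm 9, C4→Holm 7, C5→Holm 6, C6→Holm 7, C7→Holm 5. Service cost 55.
{Galt}: service cost 59
{Wirral}: service cost 61
Among all 4 size-1 choices, {Holm} is lowest.

Choose Holm only; total service cost 55.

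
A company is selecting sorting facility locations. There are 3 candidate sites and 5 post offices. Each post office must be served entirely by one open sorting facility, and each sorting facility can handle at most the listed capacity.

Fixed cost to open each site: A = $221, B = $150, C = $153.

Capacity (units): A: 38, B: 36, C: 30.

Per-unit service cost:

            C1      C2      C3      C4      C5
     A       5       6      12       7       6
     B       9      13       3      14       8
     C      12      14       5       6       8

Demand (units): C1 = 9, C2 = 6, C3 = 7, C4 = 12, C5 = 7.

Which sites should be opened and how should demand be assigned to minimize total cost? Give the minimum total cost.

Minimum total cost: 599

Open {A, B}: C1→A 5·9=45, C2→A 6·6=36, C3→B 3·7=21, C4→A 7·12=84, C5→A 6·7=42.
Loads: A carries 34/38, B carries 7/36. Service 228; fixed 371; total 599.
Next best feasible plan costs 604.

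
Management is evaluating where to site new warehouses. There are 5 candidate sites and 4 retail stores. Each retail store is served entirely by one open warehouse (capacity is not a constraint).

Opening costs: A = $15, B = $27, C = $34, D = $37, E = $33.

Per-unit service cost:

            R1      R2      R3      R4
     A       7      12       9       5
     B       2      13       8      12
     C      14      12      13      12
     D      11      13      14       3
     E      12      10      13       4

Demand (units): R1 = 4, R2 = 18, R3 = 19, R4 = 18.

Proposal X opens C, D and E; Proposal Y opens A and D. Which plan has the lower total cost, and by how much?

Proposal X: {C, D, E}: R1→D 11·4=44, R2→E 10·18=180, R3→C 13·19=247, R4→D 3·18=54. Service 525; fixed 104; total 629.
Proposal Y: {A, D}: R1→A 7·4=28, R2→A 12·18=216, R3→A 9·19=171, R4→D 3·18=54. Service 469; fixed 52; total 521.
Difference: |629 − 521| = 108.

Proposal Y is cheaper by 108.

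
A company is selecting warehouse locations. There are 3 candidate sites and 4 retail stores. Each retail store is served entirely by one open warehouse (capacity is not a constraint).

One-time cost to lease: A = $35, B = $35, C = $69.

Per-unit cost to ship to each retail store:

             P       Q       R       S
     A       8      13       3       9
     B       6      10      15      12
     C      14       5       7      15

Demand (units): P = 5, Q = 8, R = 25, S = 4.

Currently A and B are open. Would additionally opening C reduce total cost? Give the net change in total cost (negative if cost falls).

Current service cost with {A, B}: 221.
Adding C: each retail store re-picks its cheapest; new service cost 181, saving 40.
Extra fixed cost: 69. Net change = 69 − 40 = 29.
(Totals: 291 → 320.)

No — net change +29 (cost rises by 29).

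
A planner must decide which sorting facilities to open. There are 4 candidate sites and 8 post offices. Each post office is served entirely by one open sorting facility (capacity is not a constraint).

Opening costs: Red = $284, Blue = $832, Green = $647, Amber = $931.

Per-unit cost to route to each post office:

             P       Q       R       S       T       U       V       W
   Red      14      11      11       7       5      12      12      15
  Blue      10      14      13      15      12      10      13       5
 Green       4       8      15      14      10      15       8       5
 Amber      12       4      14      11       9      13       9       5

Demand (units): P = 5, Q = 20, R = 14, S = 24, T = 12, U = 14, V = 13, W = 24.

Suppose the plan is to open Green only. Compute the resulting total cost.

Total cost: 1927

Each post office is assigned to its cheapest site among the open ones.
{Green}: P→Green 4·5=20, Q→Green 8·20=160, R→Green 15·14=210, S→Green 14·24=336, T→Green 10·12=120, U→Green 15·14=210, V→Green 8·13=104, W→Green 5·24=120. Service 1280; fixed 647; total 1927.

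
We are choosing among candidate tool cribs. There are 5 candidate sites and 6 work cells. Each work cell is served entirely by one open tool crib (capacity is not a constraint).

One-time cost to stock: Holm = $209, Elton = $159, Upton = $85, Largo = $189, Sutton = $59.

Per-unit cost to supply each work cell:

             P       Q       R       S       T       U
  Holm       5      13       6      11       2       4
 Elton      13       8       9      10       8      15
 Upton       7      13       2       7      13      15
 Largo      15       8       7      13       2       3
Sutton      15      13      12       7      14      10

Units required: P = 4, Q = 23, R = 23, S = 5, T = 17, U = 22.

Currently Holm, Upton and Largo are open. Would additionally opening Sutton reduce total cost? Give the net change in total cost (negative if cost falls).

Current service cost with {Holm, Upton, Largo}: 385.
Adding Sutton: each work cell re-picks its cheapest; new service cost 385, saving 0.
Extra fixed cost: 59. Net change = 59 − 0 = 59.
(Totals: 868 → 927.)

No — net change +59 (cost rises by 59).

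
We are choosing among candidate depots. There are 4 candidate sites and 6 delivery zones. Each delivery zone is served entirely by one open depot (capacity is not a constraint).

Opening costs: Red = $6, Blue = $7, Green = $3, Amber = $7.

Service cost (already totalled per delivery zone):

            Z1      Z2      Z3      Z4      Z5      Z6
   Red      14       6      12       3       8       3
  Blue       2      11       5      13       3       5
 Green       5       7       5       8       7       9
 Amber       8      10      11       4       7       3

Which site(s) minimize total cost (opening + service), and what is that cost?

For any fixed open set, each delivery zone goes to its cheapest open site; total = fixed + service.
{Red, Blue}: Z1→Blue 2, Z2→Red 6, Z3→Blue 5, Z4→Red 3, Z5→Blue 3, Z6→Red 3. Service 22; fixed 13; total 35.
{Red, Blue, Green}: Z1→Blue 2, Z2→Red 6, Z3→Blue 5, Z4→Red 3, Z5→Blue 3, Z6→Red 3. Service 22; fixed 16; total 38.
{Red, Green}: service 29 + fixed 9 = 38
{Red, Blue, Green, Amber}: Z1→Blue 2, Z2→Red 6, Z3→Blue 5, Z4→Red 3, Z5→Blue 3, Z6→Red 3. Service 22; fixed 23; total 45.
No other subset beats 35.

Open Red and Blue; minimum total cost 35.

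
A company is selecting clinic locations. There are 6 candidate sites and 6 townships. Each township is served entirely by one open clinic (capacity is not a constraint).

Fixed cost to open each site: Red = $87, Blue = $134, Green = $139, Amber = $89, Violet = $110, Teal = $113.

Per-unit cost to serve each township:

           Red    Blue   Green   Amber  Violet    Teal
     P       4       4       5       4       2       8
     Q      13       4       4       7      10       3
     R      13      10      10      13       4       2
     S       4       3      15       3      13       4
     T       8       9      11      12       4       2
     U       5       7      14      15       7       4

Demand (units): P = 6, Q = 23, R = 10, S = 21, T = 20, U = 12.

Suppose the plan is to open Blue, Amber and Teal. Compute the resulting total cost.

Total cost: 600

Each township is assigned to its cheapest site among the open ones.
{Blue, Amber, Teal}: P→Blue 4·6=24, Q→Teal 3·23=69, R→Teal 2·10=20, S→Blue 3·21=63, T→Teal 2·20=40, U→Teal 4·12=48. Service 264; fixed 336; total 600.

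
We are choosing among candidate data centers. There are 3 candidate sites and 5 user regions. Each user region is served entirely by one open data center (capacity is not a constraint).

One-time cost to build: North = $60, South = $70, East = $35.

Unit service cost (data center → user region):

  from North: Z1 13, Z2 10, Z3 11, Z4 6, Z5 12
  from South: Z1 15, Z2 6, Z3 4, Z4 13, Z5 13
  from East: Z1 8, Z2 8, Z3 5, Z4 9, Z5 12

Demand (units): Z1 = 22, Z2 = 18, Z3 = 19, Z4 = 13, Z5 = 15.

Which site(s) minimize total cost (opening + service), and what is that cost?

Open East only; minimum total cost 747.

For any fixed open set, each user region goes to its cheapest open site; total = fixed + service.
{East}: Z1→East 8·22=176, Z2→East 8·18=144, Z3→East 5·19=95, Z4→East 9·13=117, Z5→East 12·15=180. Service 712; fixed 35; total 747.
{South, East}: Z1→East 8·22=176, Z2→South 6·18=108, Z3→South 4·19=76, Z4→East 9·13=117, Z5→East 12·15=180. Service 657; fixed 105; total 762.
{North, East}: Z1→East 8·22=176, Z2→East 8·18=144, Z3→East 5·19=95, Z4→North 6·13=78, Z5→North 12·15=180. Service 673; fixed 95; total 768.
{North, South, East}: Z1→East 8·22=176, Z2→South 6·18=108, Z3→South 4·19=76, Z4→North 6·13=78, Z5→North 12·15=180. Service 618; fixed 165; total 783.
No other subset beats 747.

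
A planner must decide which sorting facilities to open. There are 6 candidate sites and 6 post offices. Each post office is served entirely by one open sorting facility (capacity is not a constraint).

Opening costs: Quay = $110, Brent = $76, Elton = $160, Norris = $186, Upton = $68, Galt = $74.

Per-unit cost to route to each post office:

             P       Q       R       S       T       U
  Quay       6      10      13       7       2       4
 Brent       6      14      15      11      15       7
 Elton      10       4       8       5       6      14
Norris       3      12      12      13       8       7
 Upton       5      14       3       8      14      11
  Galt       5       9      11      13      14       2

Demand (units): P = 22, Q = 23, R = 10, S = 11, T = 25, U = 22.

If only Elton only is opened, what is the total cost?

Each post office is assigned to its cheapest site among the open ones.
{Elton}: P→Elton 10·22=220, Q→Elton 4·23=92, R→Elton 8·10=80, S→Elton 5·11=55, T→Elton 6·25=150, U→Elton 14·22=308. Service 905; fixed 160; total 1065.

Total cost: 1065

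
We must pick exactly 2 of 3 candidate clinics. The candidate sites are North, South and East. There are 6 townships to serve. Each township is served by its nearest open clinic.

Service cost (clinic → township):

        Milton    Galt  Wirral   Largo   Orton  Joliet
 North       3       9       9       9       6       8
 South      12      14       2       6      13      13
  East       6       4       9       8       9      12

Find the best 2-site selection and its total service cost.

Choose North and South; total service cost 34.

With exactly 2 open, each township uses its cheapest among the chosen.
{North, South}: Milton→North 3, Galt→North 9, Wirral→South 2, Largo→South 6, Orton→North 6, Joliet→North 8. Service cost 34.
{North, East}: service cost 38
{South, East}: service cost 39
Among all 3 size-2 choices, {North, South} is lowest.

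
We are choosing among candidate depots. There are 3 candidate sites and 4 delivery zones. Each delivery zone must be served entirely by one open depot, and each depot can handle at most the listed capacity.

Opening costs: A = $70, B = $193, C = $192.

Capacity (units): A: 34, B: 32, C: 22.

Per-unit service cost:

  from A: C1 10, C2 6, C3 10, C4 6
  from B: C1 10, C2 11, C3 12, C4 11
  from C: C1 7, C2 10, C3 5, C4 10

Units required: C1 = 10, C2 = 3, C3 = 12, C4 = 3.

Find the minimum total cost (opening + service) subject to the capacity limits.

Minimum total cost: 326

Open {A}: C1→A 10·10=100, C2→A 6·3=18, C3→A 10·12=120, C4→A 6·3=18.
Loads: A carries 28/34. Service 256; fixed 70; total 326.
Next best feasible plan costs 428.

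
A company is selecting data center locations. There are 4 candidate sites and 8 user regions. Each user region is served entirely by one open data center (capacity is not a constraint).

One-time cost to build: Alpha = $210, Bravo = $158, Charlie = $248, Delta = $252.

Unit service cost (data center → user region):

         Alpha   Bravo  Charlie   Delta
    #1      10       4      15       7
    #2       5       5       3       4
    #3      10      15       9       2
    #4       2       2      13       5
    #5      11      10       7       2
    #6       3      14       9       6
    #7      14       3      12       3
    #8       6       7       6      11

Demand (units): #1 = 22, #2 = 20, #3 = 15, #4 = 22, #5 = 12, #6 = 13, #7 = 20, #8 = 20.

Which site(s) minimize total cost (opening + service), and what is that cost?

For any fixed open set, each user region goes to its cheapest open site; total = fixed + service.
{Bravo, Delta}: #1→Bravo 4·22=88, #2→Delta 4·20=80, #3→Delta 2·15=30, #4→Bravo 2·22=44, #5→Delta 2·12=24, #6→Delta 6·13=78, #7→Bravo 3·20=60, #8→Bravo 7·20=140. Service 544; fixed 410; total 954.
{Delta}: service 756 + fixed 252 = 1008
{Alpha, Delta}: service 551 + fixed 462 = 1013
{Alpha, Bravo, Charlie, Delta}: service 465 + fixed 868 = 1333
No other subset beats 954.

Open Bravo and Delta; minimum total cost 954.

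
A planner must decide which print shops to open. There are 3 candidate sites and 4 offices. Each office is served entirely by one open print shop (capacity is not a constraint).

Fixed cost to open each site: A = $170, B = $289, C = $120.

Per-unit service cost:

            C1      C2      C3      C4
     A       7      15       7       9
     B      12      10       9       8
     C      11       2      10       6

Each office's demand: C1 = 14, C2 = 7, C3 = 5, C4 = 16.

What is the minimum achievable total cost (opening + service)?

For any fixed open set, each office goes to its cheapest open site; total = fixed + service.
{C}: C1→C 11·14=154, C2→C 2·7=14, C3→C 10·5=50, C4→C 6·16=96. Service 314; fixed 120; total 434.
{A, C}: C1→A 7·14=98, C2→C 2·7=14, C3→A 7·5=35, C4→C 6·16=96. Service 243; fixed 290; total 533.
{A}: service 382 + fixed 170 = 552
{A, B, C}: service 243 + fixed 579 = 822
(All 7 nonempty subsets were checked; C only is lowest.)

Minimum total cost: 434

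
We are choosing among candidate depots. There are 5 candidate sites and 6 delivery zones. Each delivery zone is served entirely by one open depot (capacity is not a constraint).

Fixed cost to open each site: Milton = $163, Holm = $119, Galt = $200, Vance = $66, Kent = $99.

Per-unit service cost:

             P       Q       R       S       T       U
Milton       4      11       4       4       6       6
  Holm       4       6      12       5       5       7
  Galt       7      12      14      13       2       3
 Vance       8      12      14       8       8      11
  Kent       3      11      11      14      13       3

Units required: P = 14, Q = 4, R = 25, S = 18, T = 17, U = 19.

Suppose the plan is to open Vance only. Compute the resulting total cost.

Total cost: 1065

Each delivery zone is assigned to its cheapest site among the open ones.
{Vance}: P→Vance 8·14=112, Q→Vance 12·4=48, R→Vance 14·25=350, S→Vance 8·18=144, T→Vance 8·17=136, U→Vance 11·19=209. Service 999; fixed 66; total 1065.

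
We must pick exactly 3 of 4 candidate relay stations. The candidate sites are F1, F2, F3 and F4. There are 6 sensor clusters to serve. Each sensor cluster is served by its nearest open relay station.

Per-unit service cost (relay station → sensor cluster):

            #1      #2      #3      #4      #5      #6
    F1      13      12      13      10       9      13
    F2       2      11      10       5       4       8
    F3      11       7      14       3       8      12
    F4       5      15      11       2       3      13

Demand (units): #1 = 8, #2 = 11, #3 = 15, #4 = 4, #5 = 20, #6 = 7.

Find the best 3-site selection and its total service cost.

With exactly 3 open, each sensor cluster uses its cheapest among the chosen.
{F2, F3, F4}: #1→F2 2·8=16, #2→F3 7·11=77, #3→F2 10·15=150, #4→F4 2·4=8, #5→F4 3·20=60, #6→F2 8·7=56. Service cost 367.
{F1, F2, F3}: service cost 391
{F1, F2, F4}: service cost 411
Among all 4 size-3 choices, {F2, F3, F4} is lowest.

Choose F2, F3 and F4; total service cost 367.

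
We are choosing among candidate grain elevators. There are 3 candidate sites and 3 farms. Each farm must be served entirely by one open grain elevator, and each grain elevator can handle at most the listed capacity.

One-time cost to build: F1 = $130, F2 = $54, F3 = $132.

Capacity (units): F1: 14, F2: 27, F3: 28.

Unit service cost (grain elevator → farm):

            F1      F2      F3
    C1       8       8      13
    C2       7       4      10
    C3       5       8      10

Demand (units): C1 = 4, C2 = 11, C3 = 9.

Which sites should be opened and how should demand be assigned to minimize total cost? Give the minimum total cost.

Minimum total cost: 202

Open {F2}: C1→F2 8·4=32, C2→F2 4·11=44, C3→F2 8·9=72.
Loads: F2 carries 24/27. Service 148; fixed 54; total 202.
Next best feasible plan costs 305.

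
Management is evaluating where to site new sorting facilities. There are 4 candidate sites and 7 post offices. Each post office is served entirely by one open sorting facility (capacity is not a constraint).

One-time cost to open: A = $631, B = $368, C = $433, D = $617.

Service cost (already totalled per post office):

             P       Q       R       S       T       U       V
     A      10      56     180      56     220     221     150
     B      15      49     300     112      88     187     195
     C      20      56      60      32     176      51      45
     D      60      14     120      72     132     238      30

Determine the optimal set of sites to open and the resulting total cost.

For any fixed open set, each post office goes to its cheapest open site; total = fixed + service.
{C}: P→C 20, Q→C 56, R→C 60, S→C 32, T→C 176, U→C 51, V→C 45. Service 440; fixed 433; total 873.
{B, C}: service 340 + fixed 801 = 1141
{D}: service 666 + fixed 617 = 1283
{A, B, C, D}: P→A 10, Q→D 14, R→C 60, S→C 32, T→B 88, U→C 51, V→D 30. Service 285; fixed 2049; total 2334.
No other subset beats 873.

Open C only; minimum total cost 873.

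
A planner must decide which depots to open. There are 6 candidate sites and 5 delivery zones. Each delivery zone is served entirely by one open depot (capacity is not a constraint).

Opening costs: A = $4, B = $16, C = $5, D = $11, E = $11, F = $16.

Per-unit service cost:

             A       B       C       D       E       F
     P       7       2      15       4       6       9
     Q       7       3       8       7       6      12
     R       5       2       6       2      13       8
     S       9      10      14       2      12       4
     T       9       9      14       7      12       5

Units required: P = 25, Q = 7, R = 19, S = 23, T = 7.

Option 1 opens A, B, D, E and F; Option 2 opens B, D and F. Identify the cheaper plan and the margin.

Option 2 is cheaper by 15.

Option 1: {A, B, D, E, F}: P→B 2·25=50, Q→B 3·7=21, R→B 2·19=38, S→D 2·23=46, T→F 5·7=35. Service 190; fixed 58; total 248.
Option 2: {B, D, F}: P→B 2·25=50, Q→B 3·7=21, R→B 2·19=38, S→D 2·23=46, T→F 5·7=35. Service 190; fixed 43; total 233.
Difference: |248 − 233| = 15.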